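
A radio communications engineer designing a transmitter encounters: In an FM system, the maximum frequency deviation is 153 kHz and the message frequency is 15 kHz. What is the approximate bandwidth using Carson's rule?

Carson's rule: BW = 2*(delta_f + f_m)
= 2*(153 + 15) kHz = 336 kHz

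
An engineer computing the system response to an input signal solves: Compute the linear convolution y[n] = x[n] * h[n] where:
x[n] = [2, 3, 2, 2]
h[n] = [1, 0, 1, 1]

y[n] = sum_k x[k]*h[n-k]. Output length = len(x) + len(h) - 1 = 4 + 4 - 1 = 7.
y[0] = 2*1 = 2
y[1] = 3*1 + 2*0 = 3
y[2] = 2*1 + 3*0 + 2*1 = 4
y[3] = 2*1 + 2*0 + 3*1 + 2*1 = 7
y[4] = 2*0 + 2*1 + 3*1 = 5
y[5] = 2*1 + 2*1 = 4
y[6] = 2*1 = 2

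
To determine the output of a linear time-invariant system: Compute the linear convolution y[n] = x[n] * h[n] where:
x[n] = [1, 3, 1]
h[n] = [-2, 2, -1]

y[n] = sum_k x[k]*h[n-k]. Output length = len(x) + len(h) - 1 = 3 + 3 - 1 = 5.
y[0] = 1*-2 = -2
y[1] = 3*-2 + 1*2 = -4
y[2] = 1*-2 + 3*2 + 1*-1 = 3
y[3] = 1*2 + 3*-1 = -1
y[4] = 1*-1 = -1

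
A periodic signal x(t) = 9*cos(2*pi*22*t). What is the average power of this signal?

Average power of A*cos(wt) is A^2/2.
P = 9^2 / 2 = 81/2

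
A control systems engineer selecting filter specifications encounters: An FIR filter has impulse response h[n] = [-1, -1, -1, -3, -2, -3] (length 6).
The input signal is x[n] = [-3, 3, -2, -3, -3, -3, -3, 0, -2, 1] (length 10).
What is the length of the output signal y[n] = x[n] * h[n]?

For linear convolution, the output length is:
len(y) = len(x) + len(h) - 1 = 10 + 6 - 1 = 15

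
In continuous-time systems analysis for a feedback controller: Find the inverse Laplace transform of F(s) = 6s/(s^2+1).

Standard pair: s/(s^2+w^2) <-> cos(wt)*u(t)
With k=6, w=1: f(t) = 6*cos(t)*u(t)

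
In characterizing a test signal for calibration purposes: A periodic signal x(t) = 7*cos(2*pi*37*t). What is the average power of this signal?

Average power of A*cos(wt) is A^2/2.
P = 7^2 / 2 = 49/2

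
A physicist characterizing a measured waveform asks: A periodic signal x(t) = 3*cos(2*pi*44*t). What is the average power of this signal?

Average power of A*cos(wt) is A^2/2.
P = 3^2 / 2 = 9/2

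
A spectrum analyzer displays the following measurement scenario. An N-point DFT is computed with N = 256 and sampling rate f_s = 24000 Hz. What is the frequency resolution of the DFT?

DFT frequency resolution = f_s / N
= 24000 / 256 = 375/4 Hz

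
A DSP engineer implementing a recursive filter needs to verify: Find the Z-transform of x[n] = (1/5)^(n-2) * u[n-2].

Time-shifting property: if X(z) = Z{x[n]}, then Z{x[n-d]} = z^(-d) * X(z)
X(z) = z/(z - 1/5) for x[n] = (1/5)^n * u[n]
Z{x[n-2]} = z^(-2) * z/(z - 1/5) = z^(-1)/(z - 1/5)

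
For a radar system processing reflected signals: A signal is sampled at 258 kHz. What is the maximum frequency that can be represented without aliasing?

The maximum frequency that can be represented without aliasing
is the Nyquist frequency: f_max = f_s / 2 = 258 kHz / 2 = 129 kHz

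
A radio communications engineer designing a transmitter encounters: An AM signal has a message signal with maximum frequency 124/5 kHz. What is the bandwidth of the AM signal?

In AM (double-sideband), the bandwidth is twice the message frequency.
BW = 2 * f_m = 2 * 124/5 kHz = 248/5 kHz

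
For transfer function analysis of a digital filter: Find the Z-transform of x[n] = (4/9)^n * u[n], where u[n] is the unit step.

The Z-transform of a^n * u[n] is z/(z-a) for |z| > |a|.
Here a = 4/9, so X(z) = z/(z - (4/9)) = 9z/(9z - 4)
ROC: |z| > 4/9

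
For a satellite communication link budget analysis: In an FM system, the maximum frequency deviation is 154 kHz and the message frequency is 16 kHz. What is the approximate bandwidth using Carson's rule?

Carson's rule: BW = 2*(delta_f + f_m)
= 2*(154 + 16) kHz = 340 kHz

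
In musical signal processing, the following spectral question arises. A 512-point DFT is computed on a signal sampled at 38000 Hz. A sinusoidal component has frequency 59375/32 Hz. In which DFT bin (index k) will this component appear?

DFT frequency resolution = f_s/N = 38000/512 = 2375/32 Hz
Bin index k = f_signal / resolution = 59375/32 / 2375/32 = 25
The signal frequency 59375/32 Hz falls in DFT bin k = 25.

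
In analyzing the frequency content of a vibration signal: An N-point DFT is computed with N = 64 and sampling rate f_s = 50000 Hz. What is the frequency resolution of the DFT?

DFT frequency resolution = f_s / N
= 50000 / 64 = 3125/4 Hz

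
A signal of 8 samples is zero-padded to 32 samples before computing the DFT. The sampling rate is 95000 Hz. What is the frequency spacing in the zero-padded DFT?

Original DFT: N = 8, resolution = f_s/N = 95000/8 = 11875 Hz
Zero-padded DFT: N = 32, resolution = f_s/N = 95000/32 = 11875/4 Hz
Zero-padding interpolates the spectrum (finer frequency grid)
but does NOT improve the true spectral resolution (ability to resolve close frequencies).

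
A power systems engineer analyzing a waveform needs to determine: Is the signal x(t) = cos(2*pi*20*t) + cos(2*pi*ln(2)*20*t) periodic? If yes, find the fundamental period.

f1 = 20 Hz, f2 = 20*ln(2) Hz
Ratio f2/f1 = ln(2), which is irrational.
Since the frequency ratio is irrational, no common period exists.
The signal is not periodic.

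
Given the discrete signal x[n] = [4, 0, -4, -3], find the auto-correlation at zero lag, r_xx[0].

The auto-correlation at zero lag r_xx[0] equals the signal energy.
r_xx[0] = sum of x[n]^2 = 4^2 + 0^2 + (-4)^2 + (-3)^2
= 16 + 0 + 16 + 9 = 41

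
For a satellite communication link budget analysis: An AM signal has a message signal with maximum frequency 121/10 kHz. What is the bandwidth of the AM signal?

In AM (double-sideband), the bandwidth is twice the message frequency.
BW = 2 * f_m = 2 * 121/10 kHz = 121/5 kHz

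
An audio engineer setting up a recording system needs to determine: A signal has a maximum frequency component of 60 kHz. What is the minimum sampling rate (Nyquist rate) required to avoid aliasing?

By the Nyquist-Shannon sampling theorem,
the minimum sampling rate (Nyquist rate) must be at least 2 * f_max.
Nyquist rate = 2 * 60 kHz = 120 kHz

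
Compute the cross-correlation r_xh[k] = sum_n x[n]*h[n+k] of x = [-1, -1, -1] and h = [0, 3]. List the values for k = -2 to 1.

Both sequences indexed from 0 and zero outside their support.
Lags with overlap: k = -2 to 1.
  r_xh[-2] = x[2]*h[0] = 0
  r_xh[-1] = x[1]*h[0] + x[2]*h[1] = -3
  r_xh[0] = x[0]*h[0] + x[1]*h[1] = -3
  r_xh[1] = x[0]*h[1] = -3
r_xh = [0, -3, -3, -3] (for k = -2, ..., 1)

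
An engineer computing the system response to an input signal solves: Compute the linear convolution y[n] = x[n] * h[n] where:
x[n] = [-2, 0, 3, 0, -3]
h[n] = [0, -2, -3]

y[n] = sum_k x[k]*h[n-k]. Output length = len(x) + len(h) - 1 = 5 + 3 - 1 = 7.
y[0] = -2*0 = 0
y[1] = 0*0 + -2*-2 = 4
y[2] = 3*0 + 0*-2 + -2*-3 = 6
y[3] = 0*0 + 3*-2 + 0*-3 = -6
y[4] = -3*0 + 0*-2 + 3*-3 = -9
y[5] = -3*-2 + 0*-3 = 6
y[6] = -3*-3 = 9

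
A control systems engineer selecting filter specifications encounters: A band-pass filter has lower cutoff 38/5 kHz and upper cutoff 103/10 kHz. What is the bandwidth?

Bandwidth = f_high - f_low
= 103/10 kHz - 38/5 kHz = 27/10 kHz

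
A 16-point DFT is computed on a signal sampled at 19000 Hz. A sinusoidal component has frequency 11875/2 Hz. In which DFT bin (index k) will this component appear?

DFT frequency resolution = f_s/N = 19000/16 = 2375/2 Hz
Bin index k = f_signal / resolution = 11875/2 / 2375/2 = 5
The signal frequency 11875/2 Hz falls in DFT bin k = 5.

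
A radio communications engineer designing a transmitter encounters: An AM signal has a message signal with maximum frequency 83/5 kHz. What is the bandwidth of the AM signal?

In AM (double-sideband), the bandwidth is twice the message frequency.
BW = 2 * f_m = 2 * 83/5 kHz = 166/5 kHz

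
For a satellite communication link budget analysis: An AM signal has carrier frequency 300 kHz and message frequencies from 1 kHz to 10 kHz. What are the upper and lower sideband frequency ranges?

Upper sideband (USB) = fc + [fm_low, fm_high] = 300 + [1, 10] = [301, 310] kHz
Lower sideband (LSB) = fc - [fm_high, fm_low] = 300 - [10, 1] = [290, 299] kHz
Total occupied spectrum: 290 kHz to 310 kHz (plus carrier at 300 kHz)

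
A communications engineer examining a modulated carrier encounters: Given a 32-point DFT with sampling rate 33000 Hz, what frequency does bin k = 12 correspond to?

The frequency of DFT bin k is: f_k = k * f_s / N
f_12 = 12 * 33000 / 32 = 12375 Hz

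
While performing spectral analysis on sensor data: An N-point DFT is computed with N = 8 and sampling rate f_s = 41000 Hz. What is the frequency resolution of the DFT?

DFT frequency resolution = f_s / N
= 41000 / 8 = 5125 Hz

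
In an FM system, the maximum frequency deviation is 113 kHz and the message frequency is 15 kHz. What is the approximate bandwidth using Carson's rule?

Carson's rule: BW = 2*(delta_f + f_m)
= 2*(113 + 15) kHz = 256 kHz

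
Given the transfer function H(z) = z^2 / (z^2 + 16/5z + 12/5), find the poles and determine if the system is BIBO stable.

Poles are roots of the denominator: z^2 + 16/5z + 12/5 = 0.
Quadratic formula: z = [-(16/5) +/- sqrt((16/5)^2 - 4*(12/5))] / 2
Discriminant = 256/25 - 48/5 = 16/25; sqrt = 4/5.
z = (-16/5 +/- 4/5) / 2 => z = -6/5 or z = -2.
|p1| = 6/5, |p2| = 2.
For BIBO stability, all poles must lie inside the unit circle (|p| < 1).
System is UNSTABLE since at least one |p| >= 1.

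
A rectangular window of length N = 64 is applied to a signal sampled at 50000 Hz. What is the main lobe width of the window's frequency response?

For a rectangular window of length N,
the main lobe width in frequency is 2*f_s/N.
= 2*50000/64 = 3125/2 Hz
This determines the minimum frequency separation for resolving two sinusoids.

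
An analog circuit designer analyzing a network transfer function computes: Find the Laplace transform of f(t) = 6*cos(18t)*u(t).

Standard pair: cos(wt)*u(t) <-> s/(s^2+w^2)
With w = 18: L{6*cos(18t)*u(t)} = 6s/(s^2+324)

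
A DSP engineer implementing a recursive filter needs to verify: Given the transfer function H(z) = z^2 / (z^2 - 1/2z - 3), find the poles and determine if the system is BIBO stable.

Poles are roots of the denominator: z^2 - 1/2z - 3 = 0.
Quadratic formula: z = [-(-1/2) +/- sqrt((-1/2)^2 - 4*(-3))] / 2
Discriminant = 1/4 + 12 = 49/4; sqrt = 7/2.
z = (1/2 +/- 7/2) / 2 => z = 2 or z = -3/2.
|p1| = 3/2, |p2| = 2.
For BIBO stability, all poles must lie inside the unit circle (|p| < 1).
System is UNSTABLE since at least one |p| >= 1.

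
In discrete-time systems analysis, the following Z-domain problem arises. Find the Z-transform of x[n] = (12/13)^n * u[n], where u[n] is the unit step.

The Z-transform of a^n * u[n] is z/(z-a) for |z| > |a|.
Here a = 12/13, so X(z) = z/(z - (12/13)) = 13z/(13z - 12)
ROC: |z| > 12/13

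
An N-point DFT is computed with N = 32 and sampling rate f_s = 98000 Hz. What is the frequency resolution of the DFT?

DFT frequency resolution = f_s / N
= 98000 / 32 = 6125/2 Hz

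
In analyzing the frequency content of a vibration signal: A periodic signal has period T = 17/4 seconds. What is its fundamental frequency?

The fundamental frequency is the reciprocal of the period.
f = 1/T = 1/(17/4) = 4/17 Hz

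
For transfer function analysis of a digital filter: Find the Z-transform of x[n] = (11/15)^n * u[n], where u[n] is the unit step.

The Z-transform of a^n * u[n] is z/(z-a) for |z| > |a|.
Here a = 11/15, so X(z) = z/(z - (11/15)) = 15z/(15z - 11)
ROC: |z| > 11/15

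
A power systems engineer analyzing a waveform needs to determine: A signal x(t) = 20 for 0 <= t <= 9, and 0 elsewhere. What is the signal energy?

Energy = integral of |x(t)|^2 dt over the signal duration
= 20^2 * 9 = 400 * 9 = 3600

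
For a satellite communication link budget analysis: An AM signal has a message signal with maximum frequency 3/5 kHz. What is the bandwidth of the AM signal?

In AM (double-sideband), the bandwidth is twice the message frequency.
BW = 2 * f_m = 2 * 3/5 kHz = 6/5 kHz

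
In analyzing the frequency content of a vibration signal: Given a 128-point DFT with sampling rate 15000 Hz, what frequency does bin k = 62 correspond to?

The frequency of DFT bin k is: f_k = k * f_s / N
f_62 = 62 * 15000 / 128 = 58125/8 Hz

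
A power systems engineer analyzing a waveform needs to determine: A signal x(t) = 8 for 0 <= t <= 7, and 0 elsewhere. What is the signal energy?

Energy = integral of |x(t)|^2 dt over the signal duration
= 8^2 * 7 = 64 * 7 = 448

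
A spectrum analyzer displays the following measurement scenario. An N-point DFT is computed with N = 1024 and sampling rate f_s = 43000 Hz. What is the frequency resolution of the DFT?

DFT frequency resolution = f_s / N
= 43000 / 1024 = 5375/128 Hz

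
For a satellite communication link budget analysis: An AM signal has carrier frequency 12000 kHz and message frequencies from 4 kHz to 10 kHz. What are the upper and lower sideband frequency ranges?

Upper sideband (USB) = fc + [fm_low, fm_high] = 12000 + [4, 10] = [12004, 12010] kHz
Lower sideband (LSB) = fc - [fm_high, fm_low] = 12000 - [10, 4] = [11990, 11996] kHz
Total occupied spectrum: 11990 kHz to 12010 kHz (plus carrier at 12000 kHz)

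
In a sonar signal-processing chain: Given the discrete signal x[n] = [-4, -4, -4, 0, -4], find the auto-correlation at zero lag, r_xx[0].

The auto-correlation at zero lag r_xx[0] equals the signal energy.
r_xx[0] = sum of x[n]^2 = (-4)^2 + (-4)^2 + (-4)^2 + 0^2 + (-4)^2
= 16 + 16 + 16 + 0 + 16 = 64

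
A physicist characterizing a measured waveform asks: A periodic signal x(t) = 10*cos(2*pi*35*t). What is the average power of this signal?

Average power of A*cos(wt) is A^2/2.
P = 10^2 / 2 = 100/2 = 50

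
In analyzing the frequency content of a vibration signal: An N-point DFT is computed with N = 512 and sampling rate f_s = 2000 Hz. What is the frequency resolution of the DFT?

DFT frequency resolution = f_s / N
= 2000 / 512 = 125/32 Hz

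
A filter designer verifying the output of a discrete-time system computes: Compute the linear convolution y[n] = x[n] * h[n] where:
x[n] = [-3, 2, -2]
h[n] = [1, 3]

y[n] = sum_k x[k]*h[n-k]. Output length = len(x) + len(h) - 1 = 3 + 2 - 1 = 4.
y[0] = -3*1 = -3
y[1] = 2*1 + -3*3 = -7
y[2] = -2*1 + 2*3 = 4
y[3] = -2*3 = -6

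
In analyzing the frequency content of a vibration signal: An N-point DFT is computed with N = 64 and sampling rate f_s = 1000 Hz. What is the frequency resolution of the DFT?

DFT frequency resolution = f_s / N
= 1000 / 64 = 125/8 Hz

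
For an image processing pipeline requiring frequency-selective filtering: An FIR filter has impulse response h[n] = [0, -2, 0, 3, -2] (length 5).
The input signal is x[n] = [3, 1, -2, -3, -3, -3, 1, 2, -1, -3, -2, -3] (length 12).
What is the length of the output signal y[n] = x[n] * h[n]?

For linear convolution, the output length is:
len(y) = len(x) + len(h) - 1 = 12 + 5 - 1 = 16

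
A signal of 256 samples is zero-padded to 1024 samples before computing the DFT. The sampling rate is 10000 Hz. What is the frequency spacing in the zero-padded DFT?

Original DFT: N = 256, resolution = f_s/N = 10000/256 = 625/16 Hz
Zero-padded DFT: N = 1024, resolution = f_s/N = 10000/1024 = 625/64 Hz
Zero-padding interpolates the spectrum (finer frequency grid)
but does NOT improve the true spectral resolution (ability to resolve close frequencies).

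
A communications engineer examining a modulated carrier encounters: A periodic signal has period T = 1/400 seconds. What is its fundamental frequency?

The fundamental frequency is the reciprocal of the period.
f = 1/T = 1/(1/400) = 400 Hz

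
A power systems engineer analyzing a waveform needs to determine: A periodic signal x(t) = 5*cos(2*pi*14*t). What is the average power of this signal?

Average power of A*cos(wt) is A^2/2.
P = 5^2 / 2 = 25/2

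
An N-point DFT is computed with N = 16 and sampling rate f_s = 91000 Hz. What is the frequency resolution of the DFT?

DFT frequency resolution = f_s / N
= 91000 / 16 = 11375/2 Hz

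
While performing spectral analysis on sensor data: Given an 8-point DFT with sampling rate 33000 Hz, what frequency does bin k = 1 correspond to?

The frequency of DFT bin k is: f_k = k * f_s / N
f_1 = 1 * 33000 / 8 = 4125 Hz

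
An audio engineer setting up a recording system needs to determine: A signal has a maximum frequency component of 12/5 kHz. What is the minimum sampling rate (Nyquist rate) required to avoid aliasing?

By the Nyquist-Shannon sampling theorem,
the minimum sampling rate (Nyquist rate) must be at least 2 * f_max.
Nyquist rate = 2 * 12/5 kHz = 24/5 kHz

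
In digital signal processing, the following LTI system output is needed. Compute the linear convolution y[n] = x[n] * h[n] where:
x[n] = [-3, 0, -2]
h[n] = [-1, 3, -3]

y[n] = sum_k x[k]*h[n-k]. Output length = len(x) + len(h) - 1 = 3 + 3 - 1 = 5.
y[0] = -3*-1 = 3
y[1] = 0*-1 + -3*3 = -9
y[2] = -2*-1 + 0*3 + -3*-3 = 11
y[3] = -2*3 + 0*-3 = -6
y[4] = -2*-3 = 6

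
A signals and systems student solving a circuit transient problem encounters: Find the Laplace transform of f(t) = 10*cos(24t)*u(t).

Standard pair: cos(wt)*u(t) <-> s/(s^2+w^2)
With w = 24: L{10*cos(24t)*u(t)} = 10s/(s^2+576)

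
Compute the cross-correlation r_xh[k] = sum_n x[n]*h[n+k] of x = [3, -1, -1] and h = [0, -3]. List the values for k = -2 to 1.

Both sequences indexed from 0 and zero outside their support.
Lags with overlap: k = -2 to 1.
  r_xh[-2] = x[2]*h[0] = 0
  r_xh[-1] = x[1]*h[0] + x[2]*h[1] = 3
  r_xh[0] = x[0]*h[0] + x[1]*h[1] = 3
  r_xh[1] = x[0]*h[1] = -9
r_xh = [0, 3, 3, -9] (for k = -2, ..., 1)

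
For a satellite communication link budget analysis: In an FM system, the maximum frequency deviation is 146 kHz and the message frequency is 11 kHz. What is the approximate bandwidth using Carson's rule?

Carson's rule: BW = 2*(delta_f + f_m)
= 2*(146 + 11) kHz = 314 kHz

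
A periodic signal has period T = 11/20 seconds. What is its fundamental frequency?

The fundamental frequency is the reciprocal of the period.
f = 1/T = 1/(11/20) = 20/11 Hz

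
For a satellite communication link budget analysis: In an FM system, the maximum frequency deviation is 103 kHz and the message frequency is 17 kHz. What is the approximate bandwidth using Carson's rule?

Carson's rule: BW = 2*(delta_f + f_m)
= 2*(103 + 17) kHz = 240 kHz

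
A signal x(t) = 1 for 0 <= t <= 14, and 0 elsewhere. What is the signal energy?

Energy = integral of |x(t)|^2 dt over the signal duration
= 1^2 * 14 = 1 * 14 = 14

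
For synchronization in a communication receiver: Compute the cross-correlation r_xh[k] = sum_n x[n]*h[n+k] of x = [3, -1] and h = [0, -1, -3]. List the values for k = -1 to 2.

Both sequences indexed from 0 and zero outside their support.
Lags with overlap: k = -1 to 2.
  r_xh[-1] = x[1]*h[0] = 0
  r_xh[0] = x[0]*h[0] + x[1]*h[1] = 1
  r_xh[1] = x[0]*h[1] + x[1]*h[2] = 0
  r_xh[2] = x[0]*h[2] = -9
r_xh = [0, 1, 0, -9] (for k = -1, ..., 2)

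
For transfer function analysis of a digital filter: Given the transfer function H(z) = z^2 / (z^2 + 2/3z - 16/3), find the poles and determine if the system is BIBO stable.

Poles are roots of the denominator: z^2 + 2/3z - 16/3 = 0.
Quadratic formula: z = [-(2/3) +/- sqrt((2/3)^2 - 4*(-16/3))] / 2
Discriminant = 4/9 + 64/3 = 196/9; sqrt = 14/3.
z = (-2/3 +/- 14/3) / 2 => z = 2 or z = -8/3.
|p1| = 8/3, |p2| = 2.
For BIBO stability, all poles must lie inside the unit circle (|p| < 1).
System is UNSTABLE since at least one |p| >= 1.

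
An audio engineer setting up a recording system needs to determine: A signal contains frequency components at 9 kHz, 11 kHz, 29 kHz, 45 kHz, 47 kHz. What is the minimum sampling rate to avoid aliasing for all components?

The highest frequency component is f_max = 47 kHz.
Nyquist rate = 2 * f_max = 2 * 47 kHz = 94 kHz.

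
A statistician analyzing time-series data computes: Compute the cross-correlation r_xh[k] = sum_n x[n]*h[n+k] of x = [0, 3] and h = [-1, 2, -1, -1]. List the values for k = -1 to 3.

Both sequences indexed from 0 and zero outside their support.
Lags with overlap: k = -1 to 3.
  r_xh[-1] = x[1]*h[0] = -3
  r_xh[0] = x[0]*h[0] + x[1]*h[1] = 6
  r_xh[1] = x[0]*h[1] + x[1]*h[2] = -3
  r_xh[2] = x[0]*h[2] + x[1]*h[3] = -3
  r_xh[3] = x[0]*h[3] = 0
r_xh = [-3, 6, -3, -3, 0] (for k = -1, ..., 3)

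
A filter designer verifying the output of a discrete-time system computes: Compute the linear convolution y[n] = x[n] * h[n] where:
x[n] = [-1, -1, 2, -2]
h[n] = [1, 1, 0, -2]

y[n] = sum_k x[k]*h[n-k]. Output length = len(x) + len(h) - 1 = 4 + 4 - 1 = 7.
y[0] = -1*1 = -1
y[1] = -1*1 + -1*1 = -2
y[2] = 2*1 + -1*1 + -1*0 = 1
y[3] = -2*1 + 2*1 + -1*0 + -1*-2 = 2
y[4] = -2*1 + 2*0 + -1*-2 = 0
y[5] = -2*0 + 2*-2 = -4
y[6] = -2*-2 = 4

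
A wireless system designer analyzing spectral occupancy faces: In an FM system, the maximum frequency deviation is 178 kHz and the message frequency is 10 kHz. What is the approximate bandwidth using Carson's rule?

Carson's rule: BW = 2*(delta_f + f_m)
= 2*(178 + 10) kHz = 376 kHz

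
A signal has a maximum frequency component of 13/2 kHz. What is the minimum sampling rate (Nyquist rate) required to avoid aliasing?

By the Nyquist-Shannon sampling theorem,
the minimum sampling rate (Nyquist rate) must be at least 2 * f_max.
Nyquist rate = 2 * 13/2 kHz = 13 kHz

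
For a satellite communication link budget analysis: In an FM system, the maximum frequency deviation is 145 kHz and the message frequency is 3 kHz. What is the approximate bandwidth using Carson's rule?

Carson's rule: BW = 2*(delta_f + f_m)
= 2*(145 + 3) kHz = 296 kHz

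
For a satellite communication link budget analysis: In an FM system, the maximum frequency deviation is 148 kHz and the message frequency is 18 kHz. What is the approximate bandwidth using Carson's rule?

Carson's rule: BW = 2*(delta_f + f_m)
= 2*(148 + 18) kHz = 332 kHz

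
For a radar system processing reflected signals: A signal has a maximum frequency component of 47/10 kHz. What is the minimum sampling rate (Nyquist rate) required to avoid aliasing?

By the Nyquist-Shannon sampling theorem,
the minimum sampling rate (Nyquist rate) must be at least 2 * f_max.
Nyquist rate = 2 * 47/10 kHz = 47/5 kHz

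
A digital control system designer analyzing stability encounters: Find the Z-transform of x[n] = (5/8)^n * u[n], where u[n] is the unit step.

The Z-transform of a^n * u[n] is z/(z-a) for |z| > |a|.
Here a = 5/8, so X(z) = z/(z - (5/8)) = 8z/(8z - 5)
ROC: |z| > 5/8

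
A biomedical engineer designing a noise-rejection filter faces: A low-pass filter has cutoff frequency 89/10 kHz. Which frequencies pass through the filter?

A low-pass filter passes all frequencies below the cutoff frequency 89/10 kHz and attenuates higher frequencies.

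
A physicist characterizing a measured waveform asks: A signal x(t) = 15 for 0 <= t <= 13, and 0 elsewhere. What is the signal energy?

Energy = integral of |x(t)|^2 dt over the signal duration
= 15^2 * 13 = 225 * 13 = 2925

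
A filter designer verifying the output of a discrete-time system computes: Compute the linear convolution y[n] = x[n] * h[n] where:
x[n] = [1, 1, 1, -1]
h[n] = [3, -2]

y[n] = sum_k x[k]*h[n-k]. Output length = len(x) + len(h) - 1 = 4 + 2 - 1 = 5.
y[0] = 1*3 = 3
y[1] = 1*3 + 1*-2 = 1
y[2] = 1*3 + 1*-2 = 1
y[3] = -1*3 + 1*-2 = -5
y[4] = -1*-2 = 2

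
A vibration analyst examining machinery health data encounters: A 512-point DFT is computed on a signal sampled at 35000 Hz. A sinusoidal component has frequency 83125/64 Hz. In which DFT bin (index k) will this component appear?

DFT frequency resolution = f_s/N = 35000/512 = 4375/64 Hz
Bin index k = f_signal / resolution = 83125/64 / 4375/64 = 19
The signal frequency 83125/64 Hz falls in DFT bin k = 19.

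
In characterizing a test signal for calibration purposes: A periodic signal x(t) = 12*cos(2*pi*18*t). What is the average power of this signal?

Average power of A*cos(wt) is A^2/2.
P = 12^2 / 2 = 144/2 = 72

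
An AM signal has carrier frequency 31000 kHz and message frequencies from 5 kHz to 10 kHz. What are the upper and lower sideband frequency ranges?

Upper sideband (USB) = fc + [fm_low, fm_high] = 31000 + [5, 10] = [31005, 31010] kHz
Lower sideband (LSB) = fc - [fm_high, fm_low] = 31000 - [10, 5] = [30990, 30995] kHz
Total occupied spectrum: 30990 kHz to 31010 kHz (plus carrier at 31000 kHz)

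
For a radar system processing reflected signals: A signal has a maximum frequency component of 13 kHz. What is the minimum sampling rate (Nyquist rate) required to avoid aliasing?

By the Nyquist-Shannon sampling theorem,
the minimum sampling rate (Nyquist rate) must be at least 2 * f_max.
Nyquist rate = 2 * 13 kHz = 26 kHz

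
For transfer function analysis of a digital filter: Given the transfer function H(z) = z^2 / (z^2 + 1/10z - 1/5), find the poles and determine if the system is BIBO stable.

Poles are roots of the denominator: z^2 + 1/10z - 1/5 = 0.
Quadratic formula: z = [-(1/10) +/- sqrt((1/10)^2 - 4*(-1/5))] / 2
Discriminant = 1/100 + 4/5 = 81/100; sqrt = 9/10.
z = (-1/10 +/- 9/10) / 2 => z = 2/5 or z = -1/2.
|p1| = 2/5, |p2| = 1/2.
For BIBO stability, all poles must lie inside the unit circle (|p| < 1).
System is STABLE since both |p| < 1.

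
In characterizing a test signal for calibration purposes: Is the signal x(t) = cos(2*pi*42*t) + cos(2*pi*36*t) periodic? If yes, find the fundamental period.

f1 = 42 Hz, f2 = 36 Hz
Period T1 = 1/42, T2 = 1/36
Ratio T1/T2 = 36/42, which is rational.
The signal is periodic with fundamental period T = 1/GCD(42,36) = 1/6 s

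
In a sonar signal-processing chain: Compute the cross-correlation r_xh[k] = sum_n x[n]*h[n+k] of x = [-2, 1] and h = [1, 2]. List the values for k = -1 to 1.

Both sequences indexed from 0 and zero outside their support.
Lags with overlap: k = -1 to 1.
  r_xh[-1] = x[1]*h[0] = 1
  r_xh[0] = x[0]*h[0] + x[1]*h[1] = 0
  r_xh[1] = x[0]*h[1] = -4
r_xh = [1, 0, -4] (for k = -1, ..., 1)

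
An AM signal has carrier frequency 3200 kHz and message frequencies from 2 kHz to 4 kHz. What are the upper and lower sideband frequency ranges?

Upper sideband (USB) = fc + [fm_low, fm_high] = 3200 + [2, 4] = [3202, 3204] kHz
Lower sideband (LSB) = fc - [fm_high, fm_low] = 3200 - [4, 2] = [3196, 3198] kHz
Total occupied spectrum: 3196 kHz to 3204 kHz (plus carrier at 3200 kHz)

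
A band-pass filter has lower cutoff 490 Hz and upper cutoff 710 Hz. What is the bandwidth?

Bandwidth = f_high - f_low
= 710 Hz - 490 Hz = 220 Hz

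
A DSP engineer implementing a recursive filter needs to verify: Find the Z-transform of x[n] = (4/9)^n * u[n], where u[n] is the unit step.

The Z-transform of a^n * u[n] is z/(z-a) for |z| > |a|.
Here a = 4/9, so X(z) = z/(z - (4/9)) = 9z/(9z - 4)
ROC: |z| > 4/9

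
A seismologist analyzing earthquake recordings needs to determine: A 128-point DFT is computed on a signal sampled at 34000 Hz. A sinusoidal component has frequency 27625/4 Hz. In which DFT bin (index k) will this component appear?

DFT frequency resolution = f_s/N = 34000/128 = 2125/8 Hz
Bin index k = f_signal / resolution = 27625/4 / 2125/8 = 26
The signal frequency 27625/4 Hz falls in DFT bin k = 26.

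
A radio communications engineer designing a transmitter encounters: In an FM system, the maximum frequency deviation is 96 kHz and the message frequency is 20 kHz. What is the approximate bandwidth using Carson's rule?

Carson's rule: BW = 2*(delta_f + f_m)
= 2*(96 + 20) kHz = 232 kHz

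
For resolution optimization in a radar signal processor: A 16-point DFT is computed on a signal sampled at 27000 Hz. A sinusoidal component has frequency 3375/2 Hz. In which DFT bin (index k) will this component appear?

DFT frequency resolution = f_s/N = 27000/16 = 3375/2 Hz
Bin index k = f_signal / resolution = 3375/2 / 3375/2 = 1
The signal frequency 3375/2 Hz falls in DFT bin k = 1.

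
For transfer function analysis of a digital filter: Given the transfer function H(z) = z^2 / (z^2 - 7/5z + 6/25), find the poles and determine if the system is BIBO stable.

Poles are roots of the denominator: z^2 - 7/5z + 6/25 = 0.
Quadratic formula: z = [-(-7/5) +/- sqrt((-7/5)^2 - 4*(6/25))] / 2
Discriminant = 49/25 - 24/25 = 1; sqrt = 1.
z = (7/5 +/- 1) / 2 => z = 6/5 or z = 1/5.
|p1| = 6/5, |p2| = 1/5.
For BIBO stability, all poles must lie inside the unit circle (|p| < 1).
System is UNSTABLE since at least one |p| >= 1.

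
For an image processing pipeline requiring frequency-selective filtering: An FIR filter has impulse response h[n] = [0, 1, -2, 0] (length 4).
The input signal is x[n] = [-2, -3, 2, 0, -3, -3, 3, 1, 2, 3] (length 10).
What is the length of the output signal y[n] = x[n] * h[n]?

For linear convolution, the output length is:
len(y) = len(x) + len(h) - 1 = 10 + 4 - 1 = 13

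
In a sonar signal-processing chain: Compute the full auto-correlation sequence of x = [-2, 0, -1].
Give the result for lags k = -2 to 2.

r_xx[k] = sum_m x[m]*x[m+k], indexed from 0, for k = -2 to 2:
  r_xx[-2] = x[2]*x[0] = 2
  r_xx[-1] = x[1]*x[0] + x[2]*x[1] = 0
  r_xx[0] = x[0]*x[0] + x[1]*x[1] + x[2]*x[2] = 5
  r_xx[1] = x[0]*x[1] + x[1]*x[2] = 0
  r_xx[2] = x[0]*x[2] = 2
r_xx = [2, 0, 5, 0, 2]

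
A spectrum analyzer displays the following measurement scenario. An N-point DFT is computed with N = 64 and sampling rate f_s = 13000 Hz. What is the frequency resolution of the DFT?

DFT frequency resolution = f_s / N
= 13000 / 64 = 1625/8 Hz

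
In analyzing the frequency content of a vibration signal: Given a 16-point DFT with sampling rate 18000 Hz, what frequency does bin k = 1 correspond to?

The frequency of DFT bin k is: f_k = k * f_s / N
f_1 = 1 * 18000 / 16 = 1125 Hz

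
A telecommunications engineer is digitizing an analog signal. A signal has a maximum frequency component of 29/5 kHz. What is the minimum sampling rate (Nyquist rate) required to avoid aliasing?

By the Nyquist-Shannon sampling theorem,
the minimum sampling rate (Nyquist rate) must be at least 2 * f_max.
Nyquist rate = 2 * 29/5 kHz = 58/5 kHz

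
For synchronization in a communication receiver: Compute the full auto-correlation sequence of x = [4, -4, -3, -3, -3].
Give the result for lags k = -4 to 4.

r_xx[k] = sum_m x[m]*x[m+k], indexed from 0, for k = -4 to 4:
  r_xx[-4] = x[4]*x[0] = -12
  r_xx[-3] = x[3]*x[0] + x[4]*x[1] = 0
  r_xx[-2] = x[2]*x[0] + x[3]*x[1] + x[4]*x[2] = 9
  r_xx[-1] = x[1]*x[0] + x[2]*x[1] + x[3]*x[2] + x[4]*x[3] = 14
  r_xx[0] = x[0]*x[0] + x[1]*x[1] + x[2]*x[2] + x[3]*x[3] + x[4]*x[4] = 59
  r_xx[1] = x[0]*x[1] + x[1]*x[2] + x[2]*x[3] + x[3]*x[4] = 14
  r_xx[2] = x[0]*x[2] + x[1]*x[3] + x[2]*x[4] = 9
  r_xx[3] = x[0]*x[3] + x[1]*x[4] = 0
  r_xx[4] = x[0]*x[4] = -12
r_xx = [-12, 0, 9, 14, 59, 14, 9, 0, -12]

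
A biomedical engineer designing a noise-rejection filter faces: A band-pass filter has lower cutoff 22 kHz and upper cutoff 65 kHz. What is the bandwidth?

Bandwidth = f_high - f_low
= 65 kHz - 22 kHz = 43 kHz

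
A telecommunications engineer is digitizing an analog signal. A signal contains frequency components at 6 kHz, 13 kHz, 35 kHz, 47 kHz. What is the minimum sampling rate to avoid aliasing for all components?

The highest frequency component is f_max = 47 kHz.
Nyquist rate = 2 * f_max = 2 * 47 kHz = 94 kHz.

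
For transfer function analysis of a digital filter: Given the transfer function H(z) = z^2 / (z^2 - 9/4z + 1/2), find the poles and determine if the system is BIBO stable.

Poles are roots of the denominator: z^2 - 9/4z + 1/2 = 0.
Quadratic formula: z = [-(-9/4) +/- sqrt((-9/4)^2 - 4*(1/2))] / 2
Discriminant = 81/16 - 2 = 49/16; sqrt = 7/4.
z = (9/4 +/- 7/4) / 2 => z = 2 or z = 1/4.
|p1| = 2, |p2| = 1/4.
For BIBO stability, all poles must lie inside the unit circle (|p| < 1).
System is UNSTABLE since at least one |p| >= 1.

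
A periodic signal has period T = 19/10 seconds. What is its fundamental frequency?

The fundamental frequency is the reciprocal of the period.
f = 1/T = 1/(19/10) = 10/19 Hz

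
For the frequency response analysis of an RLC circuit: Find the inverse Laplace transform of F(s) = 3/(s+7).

Standard pair: k/(s+a) <-> k*e^(-at)*u(t)
With k=3, a=7: f(t) = 3*e^(-7t)*u(t)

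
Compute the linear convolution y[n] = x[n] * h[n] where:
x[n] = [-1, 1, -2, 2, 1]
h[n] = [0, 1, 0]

y[n] = sum_k x[k]*h[n-k]. Output length = len(x) + len(h) - 1 = 5 + 3 - 1 = 7.
y[0] = -1*0 = 0
y[1] = 1*0 + -1*1 = -1
y[2] = -2*0 + 1*1 + -1*0 = 1
y[3] = 2*0 + -2*1 + 1*0 = -2
y[4] = 1*0 + 2*1 + -2*0 = 2
y[5] = 1*1 + 2*0 = 1
y[6] = 1*0 = 0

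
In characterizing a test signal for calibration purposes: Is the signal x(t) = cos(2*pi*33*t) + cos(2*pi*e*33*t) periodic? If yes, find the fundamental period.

f1 = 33 Hz, f2 = 33*e Hz
Ratio f2/f1 = e, which is irrational.
Since the frequency ratio is irrational, no common period exists.
The signal is not periodic.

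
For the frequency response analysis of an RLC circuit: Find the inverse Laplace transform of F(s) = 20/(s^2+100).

Standard pair: w/(s^2+w^2) <-> sin(wt)*u(t)
Recognize w^2 = 100, so w = 10; numerator 20 = 2*10.
f(t) = 2*sin(10t)*u(t)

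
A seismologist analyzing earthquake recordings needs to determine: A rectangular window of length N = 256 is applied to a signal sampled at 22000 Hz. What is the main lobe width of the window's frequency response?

For a rectangular window of length N,
the main lobe width in frequency is 2*f_s/N.
= 2*22000/256 = 1375/8 Hz
This determines the minimum frequency separation for resolving two sinusoids.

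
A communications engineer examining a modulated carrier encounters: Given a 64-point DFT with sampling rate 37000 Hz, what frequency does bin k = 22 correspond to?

The frequency of DFT bin k is: f_k = k * f_s / N
f_22 = 22 * 37000 / 64 = 50875/4 Hz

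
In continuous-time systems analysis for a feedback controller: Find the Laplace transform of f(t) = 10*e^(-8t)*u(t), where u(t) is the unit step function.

Standard Laplace transform pair:
e^(-at)*u(t) <-> 1/(s+a)
With a = 8: L{10*e^(-8t)*u(t)} = 10/(s+8), ROC: Re(s) > -8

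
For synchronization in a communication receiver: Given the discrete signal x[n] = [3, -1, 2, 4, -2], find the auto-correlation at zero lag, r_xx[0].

The auto-correlation at zero lag r_xx[0] equals the signal energy.
r_xx[0] = sum of x[n]^2 = 3^2 + (-1)^2 + 2^2 + 4^2 + (-2)^2
= 9 + 1 + 4 + 16 + 4 = 34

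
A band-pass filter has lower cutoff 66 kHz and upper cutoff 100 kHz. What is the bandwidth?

Bandwidth = f_high - f_low
= 100 kHz - 66 kHz = 34 kHz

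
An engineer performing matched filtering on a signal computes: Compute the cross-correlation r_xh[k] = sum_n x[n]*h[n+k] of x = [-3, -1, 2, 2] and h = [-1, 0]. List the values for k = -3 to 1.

Both sequences indexed from 0 and zero outside their support.
Lags with overlap: k = -3 to 1.
  r_xh[-3] = x[3]*h[0] = -2
  r_xh[-2] = x[2]*h[0] + x[3]*h[1] = -2
  r_xh[-1] = x[1]*h[0] + x[2]*h[1] = 1
  r_xh[0] = x[0]*h[0] + x[1]*h[1] = 3
  r_xh[1] = x[0]*h[1] = 0
r_xh = [-2, -2, 1, 3, 0] (for k = -3, ..., 1)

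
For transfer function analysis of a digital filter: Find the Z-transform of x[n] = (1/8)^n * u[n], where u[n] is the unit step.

The Z-transform of a^n * u[n] is z/(z-a) for |z| > |a|.
Here a = 1/8, so X(z) = z/(z - (1/8)) = 8z/(8z - 1)
ROC: |z| > 1/8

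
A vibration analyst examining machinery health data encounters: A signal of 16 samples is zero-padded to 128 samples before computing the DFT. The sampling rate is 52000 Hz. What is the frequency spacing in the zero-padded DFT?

Original DFT: N = 16, resolution = f_s/N = 52000/16 = 3250 Hz
Zero-padded DFT: N = 128, resolution = f_s/N = 52000/128 = 1625/4 Hz
Zero-padding interpolates the spectrum (finer frequency grid)
but does NOT improve the true spectral resolution (ability to resolve close frequencies).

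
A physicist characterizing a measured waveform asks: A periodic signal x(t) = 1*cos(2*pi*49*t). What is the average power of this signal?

Average power of A*cos(wt) is A^2/2.
P = 1^2 / 2 = 1/2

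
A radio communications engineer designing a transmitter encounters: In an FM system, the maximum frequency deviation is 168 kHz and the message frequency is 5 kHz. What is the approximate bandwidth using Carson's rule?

Carson's rule: BW = 2*(delta_f + f_m)
= 2*(168 + 5) kHz = 346 kHz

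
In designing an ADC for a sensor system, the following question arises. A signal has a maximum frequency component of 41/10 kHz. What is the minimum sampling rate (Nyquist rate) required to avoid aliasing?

By the Nyquist-Shannon sampling theorem,
the minimum sampling rate (Nyquist rate) must be at least 2 * f_max.
Nyquist rate = 2 * 41/10 kHz = 41/5 kHz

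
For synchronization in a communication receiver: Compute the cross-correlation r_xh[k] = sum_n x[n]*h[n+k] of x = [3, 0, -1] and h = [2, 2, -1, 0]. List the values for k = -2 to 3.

Both sequences indexed from 0 and zero outside their support.
Lags with overlap: k = -2 to 3.
  r_xh[-2] = x[2]*h[0] = -2
  r_xh[-1] = x[1]*h[0] + x[2]*h[1] = -2
  r_xh[0] = x[0]*h[0] + x[1]*h[1] + x[2]*h[2] = 7
  r_xh[1] = x[0]*h[1] + x[1]*h[2] + x[2]*h[3] = 6
  r_xh[2] = x[0]*h[2] + x[1]*h[3] = -3
  r_xh[3] = x[0]*h[3] = 0
r_xh = [-2, -2, 7, 6, -3, 0] (for k = -2, ..., 3)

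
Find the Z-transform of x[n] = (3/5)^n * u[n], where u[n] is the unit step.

The Z-transform of a^n * u[n] is z/(z-a) for |z| > |a|.
Here a = 3/5, so X(z) = z/(z - (3/5)) = 5z/(5z - 3)
ROC: |z| > 3/5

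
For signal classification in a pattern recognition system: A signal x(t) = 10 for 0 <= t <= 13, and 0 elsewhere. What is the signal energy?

Energy = integral of |x(t)|^2 dt over the signal duration
= 10^2 * 13 = 100 * 13 = 1300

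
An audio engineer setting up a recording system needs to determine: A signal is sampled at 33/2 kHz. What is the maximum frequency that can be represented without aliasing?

The maximum frequency that can be represented without aliasing
is the Nyquist frequency: f_max = f_s / 2 = 33/2 kHz / 2 = 33/4 kHz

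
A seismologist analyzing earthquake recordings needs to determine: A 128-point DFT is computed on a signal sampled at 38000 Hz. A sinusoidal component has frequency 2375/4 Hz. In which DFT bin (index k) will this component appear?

DFT frequency resolution = f_s/N = 38000/128 = 2375/8 Hz
Bin index k = f_signal / resolution = 2375/4 / 2375/8 = 2
The signal frequency 2375/4 Hz falls in DFT bin k = 2.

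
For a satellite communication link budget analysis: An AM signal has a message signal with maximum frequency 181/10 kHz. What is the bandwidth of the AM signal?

In AM (double-sideband), the bandwidth is twice the message frequency.
BW = 2 * f_m = 2 * 181/10 kHz = 181/5 kHz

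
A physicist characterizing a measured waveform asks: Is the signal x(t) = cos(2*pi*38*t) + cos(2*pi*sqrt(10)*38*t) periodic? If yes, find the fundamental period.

f1 = 38 Hz, f2 = 38*sqrt(10) Hz
Ratio f2/f1 = sqrt(10), which is irrational.
Since the frequency ratio is irrational, no common period exists.
The signal is not periodic.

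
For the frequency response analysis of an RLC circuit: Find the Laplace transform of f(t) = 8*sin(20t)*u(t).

Standard pair: sin(wt)*u(t) <-> w/(s^2+w^2)
With w = 20: L{8*sin(20t)*u(t)} = 160/(s^2+400)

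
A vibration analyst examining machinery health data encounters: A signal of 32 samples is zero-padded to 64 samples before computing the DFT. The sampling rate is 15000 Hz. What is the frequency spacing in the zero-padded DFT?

Original DFT: N = 32, resolution = f_s/N = 15000/32 = 1875/4 Hz
Zero-padded DFT: N = 64, resolution = f_s/N = 15000/64 = 1875/8 Hz
Zero-padding interpolates the spectrum (finer frequency grid)
but does NOT improve the true spectral resolution (ability to resolve close frequencies).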